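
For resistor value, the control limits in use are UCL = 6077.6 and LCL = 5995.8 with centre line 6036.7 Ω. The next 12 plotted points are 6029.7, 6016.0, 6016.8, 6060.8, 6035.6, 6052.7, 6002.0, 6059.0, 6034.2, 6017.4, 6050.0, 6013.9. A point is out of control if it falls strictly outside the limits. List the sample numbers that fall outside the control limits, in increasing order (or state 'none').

All 12 points lie within [5995.8, 6077.6].

none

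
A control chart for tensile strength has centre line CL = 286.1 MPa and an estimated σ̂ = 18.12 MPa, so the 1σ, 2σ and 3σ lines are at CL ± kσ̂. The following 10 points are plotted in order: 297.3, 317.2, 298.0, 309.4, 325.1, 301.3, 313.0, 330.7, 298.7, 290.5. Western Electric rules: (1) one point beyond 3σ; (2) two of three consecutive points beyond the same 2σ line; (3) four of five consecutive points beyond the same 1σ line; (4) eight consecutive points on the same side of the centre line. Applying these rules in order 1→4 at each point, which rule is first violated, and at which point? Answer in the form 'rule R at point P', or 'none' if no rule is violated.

Zone of each point (C = within 1σ̂, B = 1σ̂–2σ̂, A = 2σ̂–3σ̂, * = beyond 3σ̂; sign = side of CL): 1:+C, 2:+B, 3:+C, 4:+B, 5:+A, 6:+C, 7:+B, 8:+A, 9:+C, 10:+C
Rule 3 (four of five consecutive points beyond the same 1σ limit) is satisfied at point 8.

rule 3 at point 8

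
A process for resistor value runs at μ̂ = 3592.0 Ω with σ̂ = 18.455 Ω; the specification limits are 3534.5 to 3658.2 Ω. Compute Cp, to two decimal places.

Cp = (USL − LSL) / (6σ̂) = (3658.2 − 3534.5) / (6 × 18.455) = 123.7000 / 110.7300 = 1.1171

1.12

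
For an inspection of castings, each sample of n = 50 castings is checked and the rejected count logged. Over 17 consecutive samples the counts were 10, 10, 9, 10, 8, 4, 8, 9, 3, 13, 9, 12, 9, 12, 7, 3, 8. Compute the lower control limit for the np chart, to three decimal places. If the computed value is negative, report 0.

p̄ = Σdᵢ / (k·n) = 144 / (17 × 50) = 0.16941
LCL = np̄ − 3·√(np̄(1−p̄)) = 8.4706 − 3 × 2.6525 = 0.5132

0.513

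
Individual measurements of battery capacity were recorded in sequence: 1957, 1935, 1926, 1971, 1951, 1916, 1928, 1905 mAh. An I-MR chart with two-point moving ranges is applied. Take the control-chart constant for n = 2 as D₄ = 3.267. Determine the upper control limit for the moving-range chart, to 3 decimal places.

77.475

Moving ranges: 22, 9, 45, 20, 35, 12, 23; M̄R̄ = 166.0000 / 7 = 23.7143
UCL_MR = D₄·M̄R̄ = 3.267 × 23.7143 = 77.4746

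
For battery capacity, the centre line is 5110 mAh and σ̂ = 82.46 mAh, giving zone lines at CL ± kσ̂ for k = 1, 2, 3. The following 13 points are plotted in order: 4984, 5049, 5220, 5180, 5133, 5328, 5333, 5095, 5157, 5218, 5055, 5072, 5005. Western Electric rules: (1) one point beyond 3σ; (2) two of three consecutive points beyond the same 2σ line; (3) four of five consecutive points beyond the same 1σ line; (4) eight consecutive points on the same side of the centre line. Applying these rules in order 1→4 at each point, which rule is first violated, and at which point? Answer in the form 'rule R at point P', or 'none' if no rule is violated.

rule 2 at point 7

Zone of each point (C = within 1σ̂, B = 1σ̂–2σ̂, A = 2σ̂–3σ̂, * = beyond 3σ̂; sign = side of CL): 1:-B, 2:-C, 3:+B, 4:+C, 5:+C, 6:+A, 7:+A, 8:-C, 9:+C, 10:+B, 11:-C, 12:-C, 13:-B
Rule 2 (two of three consecutive points beyond the same 2σ limit) is satisfied at point 7.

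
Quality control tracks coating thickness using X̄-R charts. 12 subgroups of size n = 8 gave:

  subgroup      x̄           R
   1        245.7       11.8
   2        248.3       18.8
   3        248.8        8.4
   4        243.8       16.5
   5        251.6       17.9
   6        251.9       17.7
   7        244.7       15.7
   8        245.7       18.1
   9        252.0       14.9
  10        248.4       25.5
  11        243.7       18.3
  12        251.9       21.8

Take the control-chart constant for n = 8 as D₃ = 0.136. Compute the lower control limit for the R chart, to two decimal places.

R̄ = (11.8 + 18.8 + 8.4 + 16.5 + 17.9 + 17.7 + 15.7 + 18.1 + 14.9 + 25.5 + 18.3 + 21.8) / 12 = 205.4000 / 12 = 17.1167
LCL_R = D₃·R̄ = 0.136 × 17.1167 = 2.3279

2.33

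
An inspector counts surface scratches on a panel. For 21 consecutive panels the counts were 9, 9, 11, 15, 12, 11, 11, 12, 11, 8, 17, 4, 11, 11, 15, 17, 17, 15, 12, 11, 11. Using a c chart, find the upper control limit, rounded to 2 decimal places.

c̄ = (9 + 9 + 11 + 15 + 12 + 11 + 11 + 12 + 11 + 8 + 17 + 4 + 11 + 11 + 15 + 17 + 17 + 15 + 12 + 11 + 11) / 21 = 250 / 21 = 11.9048
UCL = c̄ + 3√c̄ = 11.9048 + 3 × √11.9048 = 11.9048 + 3 × 3.4503 = 22.2557

22.26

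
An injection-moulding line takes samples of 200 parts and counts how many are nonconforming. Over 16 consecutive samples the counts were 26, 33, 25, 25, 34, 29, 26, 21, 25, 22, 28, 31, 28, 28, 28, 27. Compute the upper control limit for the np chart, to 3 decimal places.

p̄ = Σdᵢ / (k·n) = 436 / (16 × 200) = 0.13625
UCL = np̄ + 3·√(np̄(1−p̄)) = 27.2500 + 3 × √(27.2500×0.86375) = 27.2500 + 3 × 4.8515 = 41.8045

41.805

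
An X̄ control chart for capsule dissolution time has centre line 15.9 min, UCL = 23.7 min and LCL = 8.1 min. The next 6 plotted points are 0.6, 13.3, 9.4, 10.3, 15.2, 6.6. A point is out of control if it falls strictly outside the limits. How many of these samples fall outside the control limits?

2

Compare each point to [8.1, 23.7]: sample 1 = 0.6 < LCL; sample 6 = 6.6 < LCL.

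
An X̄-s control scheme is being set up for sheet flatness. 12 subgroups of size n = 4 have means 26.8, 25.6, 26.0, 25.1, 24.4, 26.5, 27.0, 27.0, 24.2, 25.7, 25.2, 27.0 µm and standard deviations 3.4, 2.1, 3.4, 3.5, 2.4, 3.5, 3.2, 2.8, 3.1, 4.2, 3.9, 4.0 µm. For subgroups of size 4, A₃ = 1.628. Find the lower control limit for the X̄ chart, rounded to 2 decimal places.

X̄̄ = (26.8 + 25.6 + 26.0 + 25.1 + 24.4 + 26.5 + 27.0 + 27.0 + 24.2 + 25.7 + 25.2 + 27.0) / 12 = 25.8750
s̄ = (3.4 + 2.1 + 3.4 + 3.5 + 2.4 + 3.5 + 3.2 + 2.8 + 3.1 + 4.2 + 3.9 + 4.0) / 12 = 3.2917
LCL = X̄̄ − A₃·s̄ = 25.8750 − 1.628 × 3.2917 = 20.5162

20.52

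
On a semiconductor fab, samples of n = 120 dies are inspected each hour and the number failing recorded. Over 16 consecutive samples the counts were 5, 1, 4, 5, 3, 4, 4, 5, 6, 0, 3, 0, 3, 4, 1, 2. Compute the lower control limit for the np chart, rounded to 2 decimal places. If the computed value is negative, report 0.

0.00

p̄ = Σdᵢ / (k·n) = 50 / (16 × 120) = 0.02604
LCL = np̄ − 3·√(np̄(1−p̄)) = 3.1250 − 3 × 1.7446 = -2.1088 → 0 (negative, so LCL = 0)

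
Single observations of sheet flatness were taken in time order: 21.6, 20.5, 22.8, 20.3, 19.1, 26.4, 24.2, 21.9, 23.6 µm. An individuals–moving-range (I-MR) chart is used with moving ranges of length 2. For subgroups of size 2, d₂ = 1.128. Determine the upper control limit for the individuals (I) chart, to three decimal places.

29.115

X̄ = (21.6 + 20.5 + 22.8 + 20.3 + 19.1 + 26.4 + 24.2 + 21.9 + 23.6) / 9 = 22.2667
Moving ranges: 1.1, 2.3, 2.5, 1.2, 7.3, 2.2, 2.3, 1.7; M̄R̄ = 20.6000 / 8 = 2.5750
UCL = X̄ + 3·M̄R̄/d₂ = 22.2667 + 3 × 2.5750 / 1.128 = 29.1151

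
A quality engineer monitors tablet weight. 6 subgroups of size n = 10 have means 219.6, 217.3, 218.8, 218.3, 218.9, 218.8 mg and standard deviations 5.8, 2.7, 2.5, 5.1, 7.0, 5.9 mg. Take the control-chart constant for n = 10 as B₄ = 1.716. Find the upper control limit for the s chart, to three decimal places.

s̄ = (5.8 + 2.7 + 2.5 + 5.1 + 7.0 + 5.9) / 6 = 4.8333
UCL_s = B₄·s̄ = 1.716 × 4.8333 = 8.2940

8.294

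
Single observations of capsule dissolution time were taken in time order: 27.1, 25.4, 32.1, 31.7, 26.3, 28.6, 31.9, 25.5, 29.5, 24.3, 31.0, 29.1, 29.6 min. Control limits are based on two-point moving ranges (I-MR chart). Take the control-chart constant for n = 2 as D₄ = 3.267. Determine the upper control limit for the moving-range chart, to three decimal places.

12.115

Moving ranges: 1.7, 6.7, 0.4, 5.4, 2.3, 3.3, 6.4, 4.0, 5.2, 6.7, 1.9, 0.5; M̄R̄ = 44.5000 / 12 = 3.7083
UCL_MR = D₄·M̄R̄ = 3.267 × 3.7083 = 12.1151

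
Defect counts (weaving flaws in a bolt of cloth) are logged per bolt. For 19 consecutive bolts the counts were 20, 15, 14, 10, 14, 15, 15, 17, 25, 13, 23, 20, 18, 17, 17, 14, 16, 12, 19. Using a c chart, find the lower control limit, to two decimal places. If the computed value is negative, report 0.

c̄ = (20 + 15 + 14 + 10 + 14 + 15 + 15 + 17 + 25 + 13 + 23 + 20 + 18 + 17 + 17 + 14 + 16 + 12 + 19) / 19 = 314 / 19 = 16.5263
LCL = c̄ − 3√c̄ = 16.5263 − 3 × 4.0653 = 4.3305

4.33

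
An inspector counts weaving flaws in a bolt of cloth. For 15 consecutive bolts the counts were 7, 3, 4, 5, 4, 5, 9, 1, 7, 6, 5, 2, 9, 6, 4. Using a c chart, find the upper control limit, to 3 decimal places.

c̄ = (7 + 3 + 4 + 5 + 4 + 5 + 9 + 1 + 7 + 6 + 5 + 2 + 9 + 6 + 4) / 15 = 77 / 15 = 5.1333
UCL = c̄ + 3√c̄ = 5.1333 + 3 × √5.1333 = 5.1333 + 3 × 2.2657 = 11.9304

11.930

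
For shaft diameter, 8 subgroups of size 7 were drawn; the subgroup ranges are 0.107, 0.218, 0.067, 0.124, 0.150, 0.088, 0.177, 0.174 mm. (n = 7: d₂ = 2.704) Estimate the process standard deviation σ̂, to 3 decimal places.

0.051

R̄ = (0.107 + 0.218 + 0.067 + 0.124 + 0.150 + 0.088 + 0.177 + 0.174) / 8 = 0.1381
σ̂ = R̄ / d₂ = 0.1381 / 2.704 = 0.0511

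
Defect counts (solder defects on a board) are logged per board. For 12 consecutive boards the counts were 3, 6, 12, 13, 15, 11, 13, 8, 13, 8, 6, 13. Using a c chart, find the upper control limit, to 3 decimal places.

c̄ = (3 + 6 + 12 + 13 + 15 + 11 + 13 + 8 + 13 + 8 + 6 + 13) / 12 = 121 / 12 = 10.0833
UCL = c̄ + 3√c̄ = 10.0833 + 3 × √10.0833 = 10.0833 + 3 × 3.1754 = 19.6096

19.610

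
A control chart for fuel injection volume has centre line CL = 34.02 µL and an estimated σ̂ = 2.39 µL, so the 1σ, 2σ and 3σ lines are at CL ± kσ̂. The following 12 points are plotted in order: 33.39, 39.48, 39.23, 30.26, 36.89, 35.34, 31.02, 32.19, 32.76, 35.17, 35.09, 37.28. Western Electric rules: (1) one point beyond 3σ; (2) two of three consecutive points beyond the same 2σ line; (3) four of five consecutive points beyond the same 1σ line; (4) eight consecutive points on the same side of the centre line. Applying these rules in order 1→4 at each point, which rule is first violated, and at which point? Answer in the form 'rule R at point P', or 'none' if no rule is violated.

rule 2 at point 3

Zone of each point (C = within 1σ̂, B = 1σ̂–2σ̂, A = 2σ̂–3σ̂, * = beyond 3σ̂; sign = side of CL): 1:-C, 2:+A, 3:+A, 4:-B, 5:+B, 6:+C, 7:-B, 8:-C, 9:-C, 10:+C, 11:+C, 12:+B
Rule 2 (two of three consecutive points beyond the same 2σ limit) is satisfied at point 3.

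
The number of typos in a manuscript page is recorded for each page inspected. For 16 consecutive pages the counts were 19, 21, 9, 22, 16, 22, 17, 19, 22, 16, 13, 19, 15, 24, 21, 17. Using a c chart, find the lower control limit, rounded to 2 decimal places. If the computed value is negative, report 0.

c̄ = (19 + 21 + 9 + 22 + 16 + 22 + 17 + 19 + 22 + 16 + 13 + 19 + 15 + 24 + 21 + 17) / 16 = 292 / 16 = 18.2500
LCL = c̄ − 3√c̄ = 18.2500 − 3 × 4.2720 = 5.4340

5.43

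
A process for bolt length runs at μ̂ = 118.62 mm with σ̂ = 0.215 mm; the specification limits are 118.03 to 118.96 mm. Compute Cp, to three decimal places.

Cp = (USL − LSL) / (6σ̂) = (118.96 − 118.03) / (6 × 0.215) = 0.9300 / 1.2900 = 0.7209

0.721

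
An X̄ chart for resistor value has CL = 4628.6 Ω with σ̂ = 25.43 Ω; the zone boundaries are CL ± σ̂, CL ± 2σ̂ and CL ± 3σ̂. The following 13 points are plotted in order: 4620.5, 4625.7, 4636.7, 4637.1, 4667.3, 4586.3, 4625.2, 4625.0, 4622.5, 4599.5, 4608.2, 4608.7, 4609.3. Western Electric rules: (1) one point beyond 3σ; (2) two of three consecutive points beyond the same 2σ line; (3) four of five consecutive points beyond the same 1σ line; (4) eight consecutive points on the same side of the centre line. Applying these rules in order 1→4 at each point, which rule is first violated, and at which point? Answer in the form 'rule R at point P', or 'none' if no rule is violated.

rule 4 at point 13

Zone of each point (C = within 1σ̂, B = 1σ̂–2σ̂, A = 2σ̂–3σ̂, * = beyond 3σ̂; sign = side of CL): 1:-C, 2:-C, 3:+C, 4:+C, 5:+B, 6:-B, 7:-C, 8:-C, 9:-C, 10:-B, 11:-C, 12:-C, 13:-C
Rule 4 (eight consecutive points on the same side of the centre line) is satisfied at point 13.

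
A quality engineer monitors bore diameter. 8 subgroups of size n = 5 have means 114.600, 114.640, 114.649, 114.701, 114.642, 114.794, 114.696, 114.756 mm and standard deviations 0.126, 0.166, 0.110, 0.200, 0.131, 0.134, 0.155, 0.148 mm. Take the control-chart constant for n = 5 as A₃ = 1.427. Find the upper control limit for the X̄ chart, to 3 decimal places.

X̄̄ = (114.600 + 114.640 + 114.649 + 114.701 + 114.642 + 114.794 + 114.696 + 114.756) / 8 = 114.6847
s̄ = (0.126 + 0.166 + 0.110 + 0.200 + 0.131 + 0.134 + 0.155 + 0.148) / 8 = 0.1462
UCL = X̄̄ + A₃·s̄ = 114.6847 + 1.427 × 0.1462 = 114.8934

114.893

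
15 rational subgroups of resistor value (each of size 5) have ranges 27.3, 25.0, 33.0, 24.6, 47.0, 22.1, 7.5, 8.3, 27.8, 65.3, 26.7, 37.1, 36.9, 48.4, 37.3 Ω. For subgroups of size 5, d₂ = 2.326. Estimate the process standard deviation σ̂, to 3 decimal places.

R̄ = (27.3 + 25.0 + 33.0 + 24.6 + 47.0 + 22.1 + 7.5 + 8.3 + 27.8 + 65.3 + 26.7 + 37.1 + 36.9 + 48.4 + 37.3) / 15 = 31.6200
σ̂ = R̄ / d₂ = 31.6200 / 2.326 = 13.5942

13.594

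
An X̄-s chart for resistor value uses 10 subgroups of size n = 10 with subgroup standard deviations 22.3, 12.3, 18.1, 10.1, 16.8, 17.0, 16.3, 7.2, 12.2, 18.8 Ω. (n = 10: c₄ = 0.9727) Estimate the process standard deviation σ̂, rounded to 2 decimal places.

15.53

s̄ = (22.3 + 12.3 + 18.1 + 10.1 + 16.8 + 17.0 + 16.3 + 7.2 + 12.2 + 18.8) / 10 = 15.1100
σ̂ = s̄ / c₄ = 15.1100 / 0.9727 = 15.5341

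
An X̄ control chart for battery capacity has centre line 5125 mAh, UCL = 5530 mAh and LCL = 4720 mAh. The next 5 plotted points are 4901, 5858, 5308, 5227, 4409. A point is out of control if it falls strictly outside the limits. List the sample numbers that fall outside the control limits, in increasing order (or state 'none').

Compare each point to [4720, 5530]: sample 2 = 5858 > UCL; sample 5 = 4409 < LCL.

2, 5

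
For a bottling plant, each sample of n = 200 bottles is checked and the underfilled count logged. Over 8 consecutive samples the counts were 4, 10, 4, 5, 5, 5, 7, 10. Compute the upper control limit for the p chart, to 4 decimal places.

0.0682

p̄ = Σdᵢ / (k·n) = 50 / (8 × 200) = 0.03125
UCL = p̄ + 3·√(p̄(1−p̄)/n) = 0.03125 + 3 × √(0.03125×0.96875/200) = 0.03125 + 3 × 0.01230 = 0.06816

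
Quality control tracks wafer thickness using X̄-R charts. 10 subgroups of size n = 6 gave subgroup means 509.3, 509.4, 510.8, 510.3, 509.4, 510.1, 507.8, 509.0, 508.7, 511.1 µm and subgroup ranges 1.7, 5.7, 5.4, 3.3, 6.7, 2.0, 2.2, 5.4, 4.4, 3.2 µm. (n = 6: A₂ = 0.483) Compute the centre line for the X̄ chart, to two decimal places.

X̄̄ = (509.3 + 509.4 + 510.8 + 510.3 + 509.4 + 510.1 + 507.8 + 509.0 + 508.7 + 511.1) / 10 = 5095.9000 / 10 = 509.5900
CL = X̄̄ = 509.5900

509.59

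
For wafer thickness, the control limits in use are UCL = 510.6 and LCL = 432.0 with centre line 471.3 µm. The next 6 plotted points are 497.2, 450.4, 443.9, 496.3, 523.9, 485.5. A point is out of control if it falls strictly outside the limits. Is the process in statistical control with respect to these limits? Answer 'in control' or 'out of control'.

Compare each point to [432.0, 510.6]: sample 5 = 523.9 > UCL.

out of control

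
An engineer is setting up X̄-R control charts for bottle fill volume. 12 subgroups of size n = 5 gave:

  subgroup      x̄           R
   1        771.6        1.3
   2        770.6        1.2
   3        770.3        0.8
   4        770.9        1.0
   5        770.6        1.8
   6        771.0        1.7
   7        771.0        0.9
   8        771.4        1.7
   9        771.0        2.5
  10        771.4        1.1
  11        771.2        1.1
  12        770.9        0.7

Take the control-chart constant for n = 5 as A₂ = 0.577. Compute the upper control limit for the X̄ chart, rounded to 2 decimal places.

771.75

X̄̄ = (771.6 + 770.6 + 770.3 + 770.9 + 770.6 + 771.0 + 771.0 + 771.4 + 771.0 + 771.4 + 771.2 + 770.9) / 12 = 9251.9000 / 12 = 770.9917
R̄ = (1.3 + 1.2 + 0.8 + 1.0 + 1.8 + 1.7 + 0.9 + 1.7 + 2.5 + 1.1 + 1.1 + 0.7) / 12 = 15.8000 / 12 = 1.3167
UCL = X̄̄ + A₂·R̄ = 770.9917 + 0.577 × 1.3167 = 771.7514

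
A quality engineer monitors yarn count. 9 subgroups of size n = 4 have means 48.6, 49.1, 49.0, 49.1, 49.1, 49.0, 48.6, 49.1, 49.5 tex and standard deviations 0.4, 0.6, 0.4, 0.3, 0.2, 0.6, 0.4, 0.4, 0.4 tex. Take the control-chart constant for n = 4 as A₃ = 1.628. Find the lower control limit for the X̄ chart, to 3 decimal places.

48.342

X̄̄ = (48.6 + 49.1 + 49.0 + 49.1 + 49.1 + 49.0 + 48.6 + 49.1 + 49.5) / 9 = 49.0111
s̄ = (0.4 + 0.6 + 0.4 + 0.3 + 0.2 + 0.6 + 0.4 + 0.4 + 0.4) / 9 = 0.4111
LCL = X̄̄ − A₃·s̄ = 49.0111 − 1.628 × 0.4111 = 48.3418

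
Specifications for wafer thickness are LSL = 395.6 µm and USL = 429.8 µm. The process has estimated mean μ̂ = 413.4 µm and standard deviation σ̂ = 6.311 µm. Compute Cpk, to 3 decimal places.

Cpu = (USL − μ̂) / (3σ̂) = (429.8 − 413.4) / (3 × 6.311) = 0.8662; Cpl = (μ̂ − LSL) / (3σ̂) = (413.4 − 395.6) / (3 × 6.311) = 0.9402; Cpk = min(Cpu, Cpl) = 0.8662

0.866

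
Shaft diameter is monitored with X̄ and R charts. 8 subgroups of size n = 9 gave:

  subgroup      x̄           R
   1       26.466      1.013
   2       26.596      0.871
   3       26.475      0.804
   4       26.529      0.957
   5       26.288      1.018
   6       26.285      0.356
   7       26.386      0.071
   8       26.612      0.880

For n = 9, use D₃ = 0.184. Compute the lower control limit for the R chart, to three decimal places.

R̄ = (1.013 + 0.871 + 0.804 + 0.957 + 1.018 + 0.356 + 0.071 + 0.880) / 8 = 5.9700 / 8 = 0.7462
LCL_R = D₃·R̄ = 0.184 × 0.7462 = 0.1373

0.137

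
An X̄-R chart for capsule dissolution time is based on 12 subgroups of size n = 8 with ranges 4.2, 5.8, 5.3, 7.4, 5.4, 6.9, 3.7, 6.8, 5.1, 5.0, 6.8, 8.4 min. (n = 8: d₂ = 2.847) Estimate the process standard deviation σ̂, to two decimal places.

R̄ = (4.2 + 5.8 + 5.3 + 7.4 + 5.4 + 6.9 + 3.7 + 6.8 + 5.1 + 5.0 + 6.8 + 8.4) / 12 = 5.9000
σ̂ = R̄ / d₂ = 5.9000 / 2.847 = 2.0724

2.07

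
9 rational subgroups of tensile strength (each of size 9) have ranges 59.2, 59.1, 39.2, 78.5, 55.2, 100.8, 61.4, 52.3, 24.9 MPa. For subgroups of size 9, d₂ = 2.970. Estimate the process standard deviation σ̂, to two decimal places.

19.85

R̄ = (59.2 + 59.1 + 39.2 + 78.5 + 55.2 + 100.8 + 61.4 + 52.3 + 24.9) / 9 = 58.9556
σ̂ = R̄ / d₂ = 58.9556 / 2.970 = 19.8504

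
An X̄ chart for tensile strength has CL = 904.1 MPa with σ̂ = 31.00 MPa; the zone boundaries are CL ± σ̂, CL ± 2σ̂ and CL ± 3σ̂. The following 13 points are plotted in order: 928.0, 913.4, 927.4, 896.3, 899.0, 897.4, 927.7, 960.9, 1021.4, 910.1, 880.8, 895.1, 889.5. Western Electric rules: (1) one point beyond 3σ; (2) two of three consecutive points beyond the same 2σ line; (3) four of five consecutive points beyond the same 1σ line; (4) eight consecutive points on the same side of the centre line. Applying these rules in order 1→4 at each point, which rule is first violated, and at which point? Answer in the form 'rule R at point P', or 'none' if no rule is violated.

Zone of each point (C = within 1σ̂, B = 1σ̂–2σ̂, A = 2σ̂–3σ̂, * = beyond 3σ̂; sign = side of CL): 1:+C, 2:+C, 3:+C, 4:-C, 5:-C, 6:-C, 7:+C, 8:+B, 9:+*, 10:+C, 11:-C, 12:-C, 13:-C
Rule 1 (one point beyond the 3σ limits) is satisfied at point 9.

rule 1 at point 9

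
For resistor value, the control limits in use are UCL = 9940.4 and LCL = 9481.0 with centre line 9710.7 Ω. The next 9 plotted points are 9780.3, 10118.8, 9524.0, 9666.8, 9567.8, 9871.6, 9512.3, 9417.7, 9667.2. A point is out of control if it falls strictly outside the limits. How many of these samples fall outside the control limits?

Compare each point to [9481.0, 9940.4]: sample 2 = 10118.8 > UCL; sample 8 = 9417.7 < LCL.

2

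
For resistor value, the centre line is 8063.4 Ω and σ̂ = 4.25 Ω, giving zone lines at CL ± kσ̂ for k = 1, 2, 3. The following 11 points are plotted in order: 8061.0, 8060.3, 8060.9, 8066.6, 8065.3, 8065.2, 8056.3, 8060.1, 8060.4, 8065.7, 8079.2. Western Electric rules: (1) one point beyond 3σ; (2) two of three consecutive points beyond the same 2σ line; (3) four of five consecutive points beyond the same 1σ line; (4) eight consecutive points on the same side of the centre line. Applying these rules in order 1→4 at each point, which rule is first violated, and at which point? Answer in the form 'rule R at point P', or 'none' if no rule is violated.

rule 1 at point 11

Zone of each point (C = within 1σ̂, B = 1σ̂–2σ̂, A = 2σ̂–3σ̂, * = beyond 3σ̂; sign = side of CL): 1:-C, 2:-C, 3:-C, 4:+C, 5:+C, 6:+C, 7:-B, 8:-C, 9:-C, 10:+C, 11:+*
Rule 1 (one point beyond the 3σ limits) is satisfied at point 11.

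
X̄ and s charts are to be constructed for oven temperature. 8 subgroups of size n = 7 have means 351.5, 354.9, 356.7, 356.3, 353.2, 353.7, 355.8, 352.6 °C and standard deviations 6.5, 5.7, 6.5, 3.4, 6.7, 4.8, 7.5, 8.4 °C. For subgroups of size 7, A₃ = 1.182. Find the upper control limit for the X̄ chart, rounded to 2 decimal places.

X̄̄ = (351.5 + 354.9 + 356.7 + 356.3 + 353.2 + 353.7 + 355.8 + 352.6) / 8 = 354.3375
s̄ = (6.5 + 5.7 + 6.5 + 3.4 + 6.7 + 4.8 + 7.5 + 8.4) / 8 = 6.1875
UCL = X̄̄ + A₃·s̄ = 354.3375 + 1.182 × 6.1875 = 361.6511

361.65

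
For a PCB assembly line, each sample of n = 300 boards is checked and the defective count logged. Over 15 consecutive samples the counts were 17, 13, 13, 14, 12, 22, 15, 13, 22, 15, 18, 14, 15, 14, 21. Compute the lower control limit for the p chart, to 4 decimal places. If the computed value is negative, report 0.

0.0141

p̄ = Σdᵢ / (k·n) = 238 / (15 × 300) = 0.05289
LCL = p̄ − 3·√(p̄(1−p̄)/n) = 0.05289 − 3 × 0.01292 = 0.01412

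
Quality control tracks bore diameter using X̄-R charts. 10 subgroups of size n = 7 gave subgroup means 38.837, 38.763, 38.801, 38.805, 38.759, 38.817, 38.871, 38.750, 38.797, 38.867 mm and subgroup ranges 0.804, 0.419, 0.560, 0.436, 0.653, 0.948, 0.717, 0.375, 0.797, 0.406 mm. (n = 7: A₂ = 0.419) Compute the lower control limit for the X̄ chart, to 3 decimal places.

X̄̄ = (38.837 + 38.763 + 38.801 + 38.805 + 38.759 + 38.817 + 38.871 + 38.750 + 38.797 + 38.867) / 10 = 388.0670 / 10 = 38.8067
R̄ = (0.804 + 0.419 + 0.560 + 0.436 + 0.653 + 0.948 + 0.717 + 0.375 + 0.797 + 0.406) / 10 = 6.1150 / 10 = 0.6115
LCL = X̄̄ − A₂·R̄ = 38.8067 − 0.419 × 0.6115 = 38.5505

38.550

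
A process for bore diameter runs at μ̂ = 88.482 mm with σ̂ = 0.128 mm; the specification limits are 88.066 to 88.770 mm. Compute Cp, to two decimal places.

0.92

Cp = (USL − LSL) / (6σ̂) = (88.770 − 88.066) / (6 × 0.128) = 0.7040 / 0.7680 = 0.9167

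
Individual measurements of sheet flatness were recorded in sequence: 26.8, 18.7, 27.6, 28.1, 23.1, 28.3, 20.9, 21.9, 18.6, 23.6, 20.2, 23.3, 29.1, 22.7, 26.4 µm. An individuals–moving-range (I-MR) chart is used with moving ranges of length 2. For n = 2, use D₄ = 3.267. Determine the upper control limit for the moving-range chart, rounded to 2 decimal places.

15.59

Moving ranges: 8.1, 8.9, 0.5, 5.0, 5.2, 7.4, 1.0, 3.3, 5.0, 3.4, 3.1, 5.8, 6.4, 3.7; M̄R̄ = 66.8000 / 14 = 4.7714
UCL_MR = D₄·M̄R̄ = 3.267 × 4.7714 = 15.5883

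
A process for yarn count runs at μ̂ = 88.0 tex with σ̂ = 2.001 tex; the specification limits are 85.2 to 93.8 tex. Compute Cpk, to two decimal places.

0.47

Cpu = (USL − μ̂) / (3σ̂) = (93.8 − 88.0) / (3 × 2.001) = 0.9662; Cpl = (μ̂ − LSL) / (3σ̂) = (88.0 − 85.2) / (3 × 2.001) = 0.4664; Cpk = min(Cpu, Cpl) = 0.4664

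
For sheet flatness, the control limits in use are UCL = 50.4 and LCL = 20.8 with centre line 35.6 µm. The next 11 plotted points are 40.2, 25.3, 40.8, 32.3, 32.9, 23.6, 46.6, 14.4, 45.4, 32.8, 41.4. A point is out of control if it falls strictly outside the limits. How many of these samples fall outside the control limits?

Compare each point to [20.8, 50.4]: sample 8 = 14.4 < LCL.

1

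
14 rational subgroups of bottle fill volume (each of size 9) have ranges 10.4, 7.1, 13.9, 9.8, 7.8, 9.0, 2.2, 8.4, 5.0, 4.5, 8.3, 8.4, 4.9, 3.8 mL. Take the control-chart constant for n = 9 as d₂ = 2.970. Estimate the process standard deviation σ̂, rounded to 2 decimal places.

R̄ = (10.4 + 7.1 + 13.9 + 9.8 + 7.8 + 9.0 + 2.2 + 8.4 + 5.0 + 4.5 + 8.3 + 8.4 + 4.9 + 3.8) / 14 = 7.3929
σ̂ = R̄ / d₂ = 7.3929 / 2.970 = 2.4892

2.49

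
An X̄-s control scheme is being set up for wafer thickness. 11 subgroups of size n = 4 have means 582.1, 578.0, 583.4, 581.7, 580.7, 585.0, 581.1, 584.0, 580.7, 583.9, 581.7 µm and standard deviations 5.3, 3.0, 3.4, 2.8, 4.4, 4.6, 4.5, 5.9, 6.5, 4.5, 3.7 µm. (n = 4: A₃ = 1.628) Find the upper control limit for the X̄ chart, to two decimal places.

X̄̄ = (582.1 + 578.0 + 583.4 + 581.7 + 580.7 + 585.0 + 581.1 + 584.0 + 580.7 + 583.9 + 581.7) / 11 = 582.0273
s̄ = (5.3 + 3.0 + 3.4 + 2.8 + 4.4 + 4.6 + 4.5 + 5.9 + 6.5 + 4.5 + 3.7) / 11 = 4.4182
UCL = X̄̄ + A₃·s̄ = 582.0273 + 1.628 × 4.4182 = 589.2201

589.22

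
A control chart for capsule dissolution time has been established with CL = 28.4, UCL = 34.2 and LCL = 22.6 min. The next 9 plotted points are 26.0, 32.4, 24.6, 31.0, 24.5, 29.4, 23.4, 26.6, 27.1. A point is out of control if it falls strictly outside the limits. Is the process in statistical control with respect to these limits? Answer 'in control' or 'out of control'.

All 9 points lie within [22.6, 34.2].

in control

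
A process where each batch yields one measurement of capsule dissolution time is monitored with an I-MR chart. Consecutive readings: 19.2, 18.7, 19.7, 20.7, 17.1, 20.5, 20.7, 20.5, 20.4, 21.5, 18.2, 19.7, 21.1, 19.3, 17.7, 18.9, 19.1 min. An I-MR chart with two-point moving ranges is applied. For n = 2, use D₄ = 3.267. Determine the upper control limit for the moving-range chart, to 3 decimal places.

4.513

Moving ranges: 0.5, 1.0, 1.0, 3.6, 3.4, 0.2, 0.2, 0.1, 1.1, 3.3, 1.5, 1.4, 1.8, 1.6, 1.2, 0.2; M̄R̄ = 22.1000 / 16 = 1.3813
UCL_MR = D₄·M̄R̄ = 3.267 × 1.3813 = 4.5125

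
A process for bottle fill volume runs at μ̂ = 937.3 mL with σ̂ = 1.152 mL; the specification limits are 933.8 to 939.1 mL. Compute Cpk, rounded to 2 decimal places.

Cpu = (USL − μ̂) / (3σ̂) = (939.1 − 937.3) / (3 × 1.152) = 0.5208; Cpl = (μ̂ − LSL) / (3σ̂) = (937.3 − 933.8) / (3 × 1.152) = 1.0127; Cpk = min(Cpu, Cpl) = 0.5208

0.52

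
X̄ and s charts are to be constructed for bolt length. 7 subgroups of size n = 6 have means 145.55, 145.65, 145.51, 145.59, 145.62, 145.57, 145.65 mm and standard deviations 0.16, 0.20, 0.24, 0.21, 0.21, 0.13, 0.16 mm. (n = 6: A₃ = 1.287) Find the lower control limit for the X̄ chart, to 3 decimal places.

145.351

X̄̄ = (145.55 + 145.65 + 145.51 + 145.59 + 145.62 + 145.57 + 145.65) / 7 = 145.5914
s̄ = (0.16 + 0.20 + 0.24 + 0.21 + 0.21 + 0.13 + 0.16) / 7 = 0.1871
LCL = X̄̄ − A₃·s̄ = 145.5914 − 1.287 × 0.1871 = 145.3506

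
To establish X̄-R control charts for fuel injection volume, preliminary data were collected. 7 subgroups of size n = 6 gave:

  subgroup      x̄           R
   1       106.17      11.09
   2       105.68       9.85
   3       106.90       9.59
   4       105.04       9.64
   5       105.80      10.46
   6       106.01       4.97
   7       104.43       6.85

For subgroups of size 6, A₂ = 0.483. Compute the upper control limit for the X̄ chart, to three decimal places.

110.028

X̄̄ = (106.17 + 105.68 + 106.90 + 105.04 + 105.80 + 106.01 + 104.43) / 7 = 740.0300 / 7 = 105.7186
R̄ = (11.09 + 9.85 + 9.59 + 9.64 + 10.46 + 4.97 + 6.85) / 7 = 62.4500 / 7 = 8.9214
UCL = X̄̄ + A₂·R̄ = 105.7186 + 0.483 × 8.9214 = 110.0276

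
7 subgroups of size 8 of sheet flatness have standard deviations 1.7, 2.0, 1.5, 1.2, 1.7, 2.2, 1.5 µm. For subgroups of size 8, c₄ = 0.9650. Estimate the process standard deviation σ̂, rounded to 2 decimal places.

s̄ = (1.7 + 2.0 + 1.5 + 1.2 + 1.7 + 2.2 + 1.5) / 7 = 1.6857
σ̂ = s̄ / c₄ = 1.6857 / 0.9650 = 1.7469

1.75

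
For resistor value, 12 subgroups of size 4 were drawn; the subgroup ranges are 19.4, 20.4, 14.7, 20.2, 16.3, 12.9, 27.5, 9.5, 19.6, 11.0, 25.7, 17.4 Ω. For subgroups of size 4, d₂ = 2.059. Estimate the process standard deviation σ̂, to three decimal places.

8.685

R̄ = (19.4 + 20.4 + 14.7 + 20.2 + 16.3 + 12.9 + 27.5 + 9.5 + 19.6 + 11.0 + 25.7 + 17.4) / 12 = 17.8833
σ̂ = R̄ / d₂ = 17.8833 / 2.059 = 8.6854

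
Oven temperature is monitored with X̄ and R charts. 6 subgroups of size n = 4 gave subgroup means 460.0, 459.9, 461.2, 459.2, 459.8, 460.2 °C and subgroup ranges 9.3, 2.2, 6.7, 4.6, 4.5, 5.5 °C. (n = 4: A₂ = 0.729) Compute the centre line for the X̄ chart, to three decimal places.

X̄̄ = (460.0 + 459.9 + 461.2 + 459.2 + 459.8 + 460.2) / 6 = 2760.3000 / 6 = 460.0500
CL = X̄̄ = 460.0500

460.050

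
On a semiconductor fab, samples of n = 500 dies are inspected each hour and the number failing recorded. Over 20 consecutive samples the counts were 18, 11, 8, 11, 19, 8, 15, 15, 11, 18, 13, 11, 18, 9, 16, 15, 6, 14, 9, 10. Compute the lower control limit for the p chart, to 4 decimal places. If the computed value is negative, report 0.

p̄ = Σdᵢ / (k·n) = 255 / (20 × 500) = 0.02550
LCL = p̄ − 3·√(p̄(1−p̄)/n) = 0.02550 − 3 × 0.00705 = 0.00435

0.0044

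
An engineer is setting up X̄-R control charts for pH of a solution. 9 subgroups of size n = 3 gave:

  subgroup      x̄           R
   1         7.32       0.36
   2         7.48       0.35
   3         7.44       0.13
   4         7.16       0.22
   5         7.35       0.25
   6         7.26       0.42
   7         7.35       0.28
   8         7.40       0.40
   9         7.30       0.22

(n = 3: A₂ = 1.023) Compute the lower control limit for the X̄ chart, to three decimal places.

X̄̄ = (7.32 + 7.48 + 7.44 + 7.16 + 7.35 + 7.26 + 7.35 + 7.40 + 7.30) / 9 = 66.0600 / 9 = 7.3400
R̄ = (0.36 + 0.35 + 0.13 + 0.22 + 0.25 + 0.42 + 0.28 + 0.40 + 0.22) / 9 = 2.6300 / 9 = 0.2922
LCL = X̄̄ − A₂·R̄ = 7.3400 − 1.023 × 0.2922 = 7.0411

7.041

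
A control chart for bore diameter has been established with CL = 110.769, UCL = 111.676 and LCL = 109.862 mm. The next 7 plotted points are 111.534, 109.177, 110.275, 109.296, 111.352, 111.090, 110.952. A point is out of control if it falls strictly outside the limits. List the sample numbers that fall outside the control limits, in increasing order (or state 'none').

2, 4

Compare each point to [109.862, 111.676]: sample 2 = 109.177 < LCL; sample 4 = 109.296 < LCL.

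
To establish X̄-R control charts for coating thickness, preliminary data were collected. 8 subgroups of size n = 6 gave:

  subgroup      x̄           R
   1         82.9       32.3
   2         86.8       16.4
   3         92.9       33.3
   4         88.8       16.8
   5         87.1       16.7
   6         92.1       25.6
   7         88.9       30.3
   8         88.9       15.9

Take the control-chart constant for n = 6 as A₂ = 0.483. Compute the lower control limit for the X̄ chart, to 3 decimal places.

X̄̄ = (82.9 + 86.8 + 92.9 + 88.8 + 87.1 + 92.1 + 88.9 + 88.9) / 8 = 708.4000 / 8 = 88.5500
R̄ = (32.3 + 16.4 + 33.3 + 16.8 + 16.7 + 25.6 + 30.3 + 15.9) / 8 = 187.3000 / 8 = 23.4125
LCL = X̄̄ − A₂·R̄ = 88.5500 − 0.483 × 23.4125 = 77.2418

77.242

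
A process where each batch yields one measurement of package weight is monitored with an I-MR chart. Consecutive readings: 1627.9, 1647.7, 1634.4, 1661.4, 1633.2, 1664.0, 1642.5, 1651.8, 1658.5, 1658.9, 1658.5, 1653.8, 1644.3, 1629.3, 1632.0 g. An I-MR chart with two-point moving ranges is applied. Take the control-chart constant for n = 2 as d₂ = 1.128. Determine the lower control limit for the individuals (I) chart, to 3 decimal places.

X̄ = (1627.9 + 1647.7 + 1634.4 + 1661.4 + 1633.2 + 1664.0 + 1642.5 + 1651.8 + 1658.5 + 1658.9 + 1658.5 + 1653.8 + 1644.3 + 1629.3 + 1632.0) / 15 = 1646.5467
Moving ranges: 19.8, 13.3, 27.0, 28.2, 30.8, 21.5, 9.3, 6.7, 0.4, 0.4, 4.7, 9.5, 15.0, 2.7; M̄R̄ = 189.3000 / 14 = 13.5214
LCL = X̄ − 3·M̄R̄/d₂ = 1646.5467 − 3 × 13.5214 / 1.128 = 1610.5854

1610.585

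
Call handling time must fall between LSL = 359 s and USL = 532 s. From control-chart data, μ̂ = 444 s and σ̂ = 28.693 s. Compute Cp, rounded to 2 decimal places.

1.00

Cp = (USL − LSL) / (6σ̂) = (532 − 359) / (6 × 28.693) = 173.0000 / 172.1580 = 1.0049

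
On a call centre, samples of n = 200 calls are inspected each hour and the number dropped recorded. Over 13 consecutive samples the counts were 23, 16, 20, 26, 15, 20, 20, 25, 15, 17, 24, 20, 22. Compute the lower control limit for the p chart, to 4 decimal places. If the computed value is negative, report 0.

0.0372

p̄ = Σdᵢ / (k·n) = 263 / (13 × 200) = 0.10115
LCL = p̄ − 3·√(p̄(1−p̄)/n) = 0.10115 − 3 × 0.02132 = 0.03719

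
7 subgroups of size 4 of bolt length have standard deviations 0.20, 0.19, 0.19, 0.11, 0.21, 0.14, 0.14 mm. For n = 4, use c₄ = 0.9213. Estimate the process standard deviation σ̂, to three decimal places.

s̄ = (0.20 + 0.19 + 0.19 + 0.11 + 0.21 + 0.14 + 0.14) / 7 = 0.1686
σ̂ = s̄ / c₄ = 0.1686 / 0.9213 = 0.1830

0.183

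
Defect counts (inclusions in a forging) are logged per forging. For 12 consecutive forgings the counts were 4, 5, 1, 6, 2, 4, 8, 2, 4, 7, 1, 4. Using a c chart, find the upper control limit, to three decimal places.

c̄ = (4 + 5 + 1 + 6 + 2 + 4 + 8 + 2 + 4 + 7 + 1 + 4) / 12 = 48 / 12 = 4.0000
UCL = c̄ + 3√c̄ = 4.0000 + 3 × √4.0000 = 4.0000 + 3 × 2.0000 = 10.0000

10.000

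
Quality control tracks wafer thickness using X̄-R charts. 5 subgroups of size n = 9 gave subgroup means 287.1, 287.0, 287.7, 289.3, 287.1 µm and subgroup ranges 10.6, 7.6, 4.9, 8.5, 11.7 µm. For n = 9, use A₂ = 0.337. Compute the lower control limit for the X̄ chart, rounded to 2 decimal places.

284.72

X̄̄ = (287.1 + 287.0 + 287.7 + 289.3 + 287.1) / 5 = 1438.2000 / 5 = 287.6400
R̄ = (10.6 + 7.6 + 4.9 + 8.5 + 11.7) / 5 = 43.3000 / 5 = 8.6600
LCL = X̄̄ − A₂·R̄ = 287.6400 − 0.337 × 8.6600 = 284.7216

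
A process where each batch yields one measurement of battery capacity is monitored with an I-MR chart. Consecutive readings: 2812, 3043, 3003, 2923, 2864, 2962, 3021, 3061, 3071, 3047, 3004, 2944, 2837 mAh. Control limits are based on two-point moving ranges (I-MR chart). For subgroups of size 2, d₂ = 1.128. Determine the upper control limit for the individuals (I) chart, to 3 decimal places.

3157.224

X̄ = (2812 + 3043 + 3003 + 2923 + 2864 + 2962 + 3021 + 3061 + 3071 + 3047 + 3004 + 2944 + 2837) / 13 = 2968.6154
Moving ranges: 231, 40, 80, 59, 98, 59, 40, 10, 24, 43, 60, 107; M̄R̄ = 851.0000 / 12 = 70.9167
UCL = X̄ + 3·M̄R̄/d₂ = 2968.6154 + 3 × 70.9167 / 1.128 = 3157.2235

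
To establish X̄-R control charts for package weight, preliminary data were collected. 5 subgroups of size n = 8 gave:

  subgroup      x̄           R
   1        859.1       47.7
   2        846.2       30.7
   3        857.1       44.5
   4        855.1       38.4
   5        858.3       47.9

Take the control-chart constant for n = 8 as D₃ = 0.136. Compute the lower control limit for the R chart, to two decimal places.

R̄ = (47.7 + 30.7 + 44.5 + 38.4 + 47.9) / 5 = 209.2000 / 5 = 41.8400
LCL_R = D₃·R̄ = 0.136 × 41.8400 = 5.6902

5.69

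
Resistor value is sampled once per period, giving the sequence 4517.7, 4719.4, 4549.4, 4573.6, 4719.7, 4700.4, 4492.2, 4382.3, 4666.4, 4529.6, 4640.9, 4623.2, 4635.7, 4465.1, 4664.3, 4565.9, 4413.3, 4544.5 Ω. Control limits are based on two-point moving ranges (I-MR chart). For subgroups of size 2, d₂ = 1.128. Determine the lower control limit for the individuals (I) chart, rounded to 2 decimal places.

4234.77

X̄ = (4517.7 + 4719.4 + 4549.4 + 4573.6 + 4719.7 + 4700.4 + 4492.2 + 4382.3 + 4666.4 + 4529.6 + 4640.9 + 4623.2 + 4635.7 + 4465.1 + 4664.3 + 4565.9 + 4413.3 + 4544.5) / 18 = 4577.9778
Moving ranges: 201.7, 170.0, 24.2, 146.1, 19.3, 208.2, 109.9, 284.1, 136.8, 111.3, 17.7, 12.5, 170.6, 199.2, 98.4, 152.6, 131.2; M̄R̄ = 2193.8000 / 17 = 129.0471
LCL = X̄ − 3·M̄R̄/d₂ = 4577.9778 − 3 × 129.0471 / 1.128 = 4234.7675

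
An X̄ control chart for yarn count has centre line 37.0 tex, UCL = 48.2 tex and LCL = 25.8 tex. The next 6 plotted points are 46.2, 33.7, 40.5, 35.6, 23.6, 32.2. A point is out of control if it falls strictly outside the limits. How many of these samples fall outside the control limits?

Compare each point to [25.8, 48.2]: sample 5 = 23.6 < LCL.

1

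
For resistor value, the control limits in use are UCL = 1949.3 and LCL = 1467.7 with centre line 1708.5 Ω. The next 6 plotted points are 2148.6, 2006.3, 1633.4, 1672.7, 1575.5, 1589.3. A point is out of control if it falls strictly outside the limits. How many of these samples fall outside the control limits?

Compare each point to [1467.7, 1949.3]: sample 1 = 2148.6 > UCL; sample 2 = 2006.3 > UCL.

2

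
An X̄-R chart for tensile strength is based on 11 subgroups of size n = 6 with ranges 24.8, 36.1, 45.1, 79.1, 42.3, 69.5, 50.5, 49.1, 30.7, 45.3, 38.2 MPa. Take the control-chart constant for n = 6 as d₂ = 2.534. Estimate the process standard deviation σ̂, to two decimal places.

18.32

R̄ = (24.8 + 36.1 + 45.1 + 79.1 + 42.3 + 69.5 + 50.5 + 49.1 + 30.7 + 45.3 + 38.2) / 11 = 46.4273
σ̂ = R̄ / d₂ = 46.4273 / 2.534 = 18.3217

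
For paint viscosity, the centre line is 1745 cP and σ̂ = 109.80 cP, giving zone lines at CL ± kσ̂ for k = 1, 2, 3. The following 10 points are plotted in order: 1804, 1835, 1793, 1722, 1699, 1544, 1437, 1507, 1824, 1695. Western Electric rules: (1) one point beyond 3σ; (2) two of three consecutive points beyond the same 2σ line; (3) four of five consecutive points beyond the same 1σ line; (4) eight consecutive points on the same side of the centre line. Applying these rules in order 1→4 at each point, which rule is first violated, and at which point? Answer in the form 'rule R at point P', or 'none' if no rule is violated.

rule 2 at point 8

Zone of each point (C = within 1σ̂, B = 1σ̂–2σ̂, A = 2σ̂–3σ̂, * = beyond 3σ̂; sign = side of CL): 1:+C, 2:+C, 3:+C, 4:-C, 5:-C, 6:-B, 7:-A, 8:-A, 9:+C, 10:-C
Rule 2 (two of three consecutive points beyond the same 2σ limit) is satisfied at point 8.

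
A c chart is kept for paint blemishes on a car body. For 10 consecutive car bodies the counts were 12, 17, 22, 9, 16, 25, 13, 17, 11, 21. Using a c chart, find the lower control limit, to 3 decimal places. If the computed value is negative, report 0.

c̄ = (12 + 17 + 22 + 9 + 16 + 25 + 13 + 17 + 11 + 21) / 10 = 163 / 10 = 16.3000
LCL = c̄ − 3√c̄ = 16.3000 − 3 × 4.0373 = 4.1880

4.188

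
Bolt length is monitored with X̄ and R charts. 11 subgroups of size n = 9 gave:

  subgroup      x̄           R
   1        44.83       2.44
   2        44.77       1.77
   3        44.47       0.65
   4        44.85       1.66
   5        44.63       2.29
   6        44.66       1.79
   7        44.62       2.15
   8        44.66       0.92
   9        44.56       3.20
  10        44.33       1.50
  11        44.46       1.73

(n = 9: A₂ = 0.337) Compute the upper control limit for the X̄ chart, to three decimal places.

X̄̄ = (44.83 + 44.77 + 44.47 + 44.85 + 44.63 + 44.66 + 44.62 + 44.66 + 44.56 + 44.33 + 44.46) / 11 = 490.8400 / 11 = 44.6218
R̄ = (2.44 + 1.77 + 0.65 + 1.66 + 2.29 + 1.79 + 2.15 + 0.92 + 3.20 + 1.50 + 1.73) / 11 = 20.1000 / 11 = 1.8273
UCL = X̄̄ + A₂·R̄ = 44.6218 + 0.337 × 1.8273 = 45.2376

45.238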